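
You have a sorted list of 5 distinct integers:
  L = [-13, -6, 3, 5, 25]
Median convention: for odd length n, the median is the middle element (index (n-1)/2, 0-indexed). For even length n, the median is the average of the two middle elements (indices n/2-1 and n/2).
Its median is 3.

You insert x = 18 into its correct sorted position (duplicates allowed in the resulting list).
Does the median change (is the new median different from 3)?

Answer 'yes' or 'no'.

Answer: yes

Derivation:
Old median = 3
Insert x = 18
New median = 4
Changed? yes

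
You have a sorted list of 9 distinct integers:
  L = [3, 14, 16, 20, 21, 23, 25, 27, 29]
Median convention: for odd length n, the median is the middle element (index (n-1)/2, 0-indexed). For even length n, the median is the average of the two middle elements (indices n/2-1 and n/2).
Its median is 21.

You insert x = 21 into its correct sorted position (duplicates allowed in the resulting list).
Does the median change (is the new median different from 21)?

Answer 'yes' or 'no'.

Old median = 21
Insert x = 21
New median = 21
Changed? no

Answer: no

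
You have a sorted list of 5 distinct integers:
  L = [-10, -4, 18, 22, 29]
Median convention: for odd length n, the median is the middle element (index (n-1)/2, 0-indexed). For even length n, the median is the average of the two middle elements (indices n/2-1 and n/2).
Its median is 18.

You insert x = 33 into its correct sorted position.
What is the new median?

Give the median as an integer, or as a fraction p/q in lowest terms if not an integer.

Answer: 20

Derivation:
Old list (sorted, length 5): [-10, -4, 18, 22, 29]
Old median = 18
Insert x = 33
Old length odd (5). Middle was index 2 = 18.
New length even (6). New median = avg of two middle elements.
x = 33: 5 elements are < x, 0 elements are > x.
New sorted list: [-10, -4, 18, 22, 29, 33]
New median = 20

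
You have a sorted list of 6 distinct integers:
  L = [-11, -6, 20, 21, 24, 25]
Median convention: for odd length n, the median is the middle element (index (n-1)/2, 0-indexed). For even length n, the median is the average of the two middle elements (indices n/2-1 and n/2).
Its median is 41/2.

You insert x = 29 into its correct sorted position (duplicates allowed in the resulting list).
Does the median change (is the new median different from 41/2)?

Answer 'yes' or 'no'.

Answer: yes

Derivation:
Old median = 41/2
Insert x = 29
New median = 21
Changed? yes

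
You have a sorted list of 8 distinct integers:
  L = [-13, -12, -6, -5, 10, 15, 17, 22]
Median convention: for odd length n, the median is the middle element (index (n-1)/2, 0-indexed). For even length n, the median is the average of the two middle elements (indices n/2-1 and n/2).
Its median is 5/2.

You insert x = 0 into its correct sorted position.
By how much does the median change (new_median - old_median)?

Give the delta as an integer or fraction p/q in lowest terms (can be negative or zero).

Old median = 5/2
After inserting x = 0: new sorted = [-13, -12, -6, -5, 0, 10, 15, 17, 22]
New median = 0
Delta = 0 - 5/2 = -5/2

Answer: -5/2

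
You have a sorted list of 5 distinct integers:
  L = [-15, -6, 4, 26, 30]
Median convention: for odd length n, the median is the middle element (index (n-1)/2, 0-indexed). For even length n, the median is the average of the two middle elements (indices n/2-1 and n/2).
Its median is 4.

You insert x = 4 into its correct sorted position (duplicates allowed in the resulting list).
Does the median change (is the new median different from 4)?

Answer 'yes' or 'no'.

Answer: no

Derivation:
Old median = 4
Insert x = 4
New median = 4
Changed? no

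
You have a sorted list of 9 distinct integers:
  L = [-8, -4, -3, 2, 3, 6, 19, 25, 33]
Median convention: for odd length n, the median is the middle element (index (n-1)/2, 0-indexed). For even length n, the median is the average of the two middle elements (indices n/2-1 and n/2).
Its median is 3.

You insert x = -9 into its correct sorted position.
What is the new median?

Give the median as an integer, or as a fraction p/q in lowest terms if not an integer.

Answer: 5/2

Derivation:
Old list (sorted, length 9): [-8, -4, -3, 2, 3, 6, 19, 25, 33]
Old median = 3
Insert x = -9
Old length odd (9). Middle was index 4 = 3.
New length even (10). New median = avg of two middle elements.
x = -9: 0 elements are < x, 9 elements are > x.
New sorted list: [-9, -8, -4, -3, 2, 3, 6, 19, 25, 33]
New median = 5/2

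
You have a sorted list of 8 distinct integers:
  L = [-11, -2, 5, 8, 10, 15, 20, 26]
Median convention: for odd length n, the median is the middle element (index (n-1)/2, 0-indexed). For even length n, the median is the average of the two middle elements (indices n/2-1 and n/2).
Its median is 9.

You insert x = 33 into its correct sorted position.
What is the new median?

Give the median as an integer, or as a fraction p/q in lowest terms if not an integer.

Old list (sorted, length 8): [-11, -2, 5, 8, 10, 15, 20, 26]
Old median = 9
Insert x = 33
Old length even (8). Middle pair: indices 3,4 = 8,10.
New length odd (9). New median = single middle element.
x = 33: 8 elements are < x, 0 elements are > x.
New sorted list: [-11, -2, 5, 8, 10, 15, 20, 26, 33]
New median = 10

Answer: 10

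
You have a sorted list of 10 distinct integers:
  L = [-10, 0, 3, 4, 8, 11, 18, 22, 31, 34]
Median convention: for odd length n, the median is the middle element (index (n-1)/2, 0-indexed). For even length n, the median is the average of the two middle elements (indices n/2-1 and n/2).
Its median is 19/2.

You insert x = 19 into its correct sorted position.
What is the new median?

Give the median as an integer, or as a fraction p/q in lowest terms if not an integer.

Old list (sorted, length 10): [-10, 0, 3, 4, 8, 11, 18, 22, 31, 34]
Old median = 19/2
Insert x = 19
Old length even (10). Middle pair: indices 4,5 = 8,11.
New length odd (11). New median = single middle element.
x = 19: 7 elements are < x, 3 elements are > x.
New sorted list: [-10, 0, 3, 4, 8, 11, 18, 19, 22, 31, 34]
New median = 11

Answer: 11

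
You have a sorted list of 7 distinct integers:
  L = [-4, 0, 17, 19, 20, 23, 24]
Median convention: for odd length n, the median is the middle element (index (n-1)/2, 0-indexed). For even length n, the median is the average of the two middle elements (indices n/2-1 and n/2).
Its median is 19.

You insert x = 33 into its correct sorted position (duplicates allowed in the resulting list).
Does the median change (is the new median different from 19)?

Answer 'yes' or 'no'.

Old median = 19
Insert x = 33
New median = 39/2
Changed? yes

Answer: yes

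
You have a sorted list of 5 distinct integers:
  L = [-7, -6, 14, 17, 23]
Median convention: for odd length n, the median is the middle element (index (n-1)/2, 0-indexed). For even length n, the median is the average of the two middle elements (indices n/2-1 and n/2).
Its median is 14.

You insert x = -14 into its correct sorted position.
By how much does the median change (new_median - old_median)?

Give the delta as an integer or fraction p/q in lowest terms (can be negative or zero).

Answer: -10

Derivation:
Old median = 14
After inserting x = -14: new sorted = [-14, -7, -6, 14, 17, 23]
New median = 4
Delta = 4 - 14 = -10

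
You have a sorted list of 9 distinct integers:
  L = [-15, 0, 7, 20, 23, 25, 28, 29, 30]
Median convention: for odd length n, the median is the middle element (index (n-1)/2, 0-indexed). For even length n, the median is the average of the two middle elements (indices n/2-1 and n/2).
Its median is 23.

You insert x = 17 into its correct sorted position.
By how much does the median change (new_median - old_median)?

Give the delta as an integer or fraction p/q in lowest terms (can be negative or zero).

Answer: -3/2

Derivation:
Old median = 23
After inserting x = 17: new sorted = [-15, 0, 7, 17, 20, 23, 25, 28, 29, 30]
New median = 43/2
Delta = 43/2 - 23 = -3/2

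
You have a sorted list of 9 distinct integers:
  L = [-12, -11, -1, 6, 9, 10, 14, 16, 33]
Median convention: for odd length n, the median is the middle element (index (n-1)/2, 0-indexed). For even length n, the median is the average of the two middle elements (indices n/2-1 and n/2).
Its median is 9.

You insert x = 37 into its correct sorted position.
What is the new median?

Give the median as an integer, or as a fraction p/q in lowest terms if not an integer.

Answer: 19/2

Derivation:
Old list (sorted, length 9): [-12, -11, -1, 6, 9, 10, 14, 16, 33]
Old median = 9
Insert x = 37
Old length odd (9). Middle was index 4 = 9.
New length even (10). New median = avg of two middle elements.
x = 37: 9 elements are < x, 0 elements are > x.
New sorted list: [-12, -11, -1, 6, 9, 10, 14, 16, 33, 37]
New median = 19/2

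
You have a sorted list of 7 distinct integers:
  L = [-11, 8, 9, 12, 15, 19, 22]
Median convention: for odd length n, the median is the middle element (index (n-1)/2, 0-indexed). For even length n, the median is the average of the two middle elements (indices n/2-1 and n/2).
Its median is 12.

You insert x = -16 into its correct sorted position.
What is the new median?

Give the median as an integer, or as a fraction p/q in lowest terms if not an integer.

Answer: 21/2

Derivation:
Old list (sorted, length 7): [-11, 8, 9, 12, 15, 19, 22]
Old median = 12
Insert x = -16
Old length odd (7). Middle was index 3 = 12.
New length even (8). New median = avg of two middle elements.
x = -16: 0 elements are < x, 7 elements are > x.
New sorted list: [-16, -11, 8, 9, 12, 15, 19, 22]
New median = 21/2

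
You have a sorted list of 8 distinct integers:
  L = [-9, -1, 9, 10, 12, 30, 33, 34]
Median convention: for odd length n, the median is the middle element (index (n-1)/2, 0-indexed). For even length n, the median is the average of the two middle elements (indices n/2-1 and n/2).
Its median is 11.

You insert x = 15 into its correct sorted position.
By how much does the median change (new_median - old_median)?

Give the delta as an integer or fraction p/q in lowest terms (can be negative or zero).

Answer: 1

Derivation:
Old median = 11
After inserting x = 15: new sorted = [-9, -1, 9, 10, 12, 15, 30, 33, 34]
New median = 12
Delta = 12 - 11 = 1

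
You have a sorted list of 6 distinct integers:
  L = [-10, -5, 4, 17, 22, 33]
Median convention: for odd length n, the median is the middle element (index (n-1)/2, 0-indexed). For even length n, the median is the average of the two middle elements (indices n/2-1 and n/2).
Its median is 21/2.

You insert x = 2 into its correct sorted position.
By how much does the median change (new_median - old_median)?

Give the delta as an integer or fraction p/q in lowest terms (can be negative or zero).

Old median = 21/2
After inserting x = 2: new sorted = [-10, -5, 2, 4, 17, 22, 33]
New median = 4
Delta = 4 - 21/2 = -13/2

Answer: -13/2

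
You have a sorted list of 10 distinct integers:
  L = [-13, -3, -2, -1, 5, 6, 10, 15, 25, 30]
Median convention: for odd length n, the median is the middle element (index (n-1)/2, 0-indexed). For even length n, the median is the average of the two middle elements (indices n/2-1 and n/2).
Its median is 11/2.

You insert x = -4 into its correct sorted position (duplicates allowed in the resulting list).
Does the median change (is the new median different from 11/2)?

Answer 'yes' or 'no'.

Old median = 11/2
Insert x = -4
New median = 5
Changed? yes

Answer: yes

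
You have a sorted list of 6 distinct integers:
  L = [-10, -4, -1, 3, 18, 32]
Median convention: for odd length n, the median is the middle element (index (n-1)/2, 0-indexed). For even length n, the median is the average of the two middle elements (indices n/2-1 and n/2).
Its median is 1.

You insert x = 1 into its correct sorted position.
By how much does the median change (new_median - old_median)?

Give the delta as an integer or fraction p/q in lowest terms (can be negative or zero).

Answer: 0

Derivation:
Old median = 1
After inserting x = 1: new sorted = [-10, -4, -1, 1, 3, 18, 32]
New median = 1
Delta = 1 - 1 = 0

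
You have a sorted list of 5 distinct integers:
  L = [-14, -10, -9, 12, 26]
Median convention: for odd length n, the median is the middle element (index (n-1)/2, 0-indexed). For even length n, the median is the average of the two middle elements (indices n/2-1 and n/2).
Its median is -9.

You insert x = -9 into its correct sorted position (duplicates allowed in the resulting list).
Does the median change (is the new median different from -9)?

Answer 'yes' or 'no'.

Old median = -9
Insert x = -9
New median = -9
Changed? no

Answer: no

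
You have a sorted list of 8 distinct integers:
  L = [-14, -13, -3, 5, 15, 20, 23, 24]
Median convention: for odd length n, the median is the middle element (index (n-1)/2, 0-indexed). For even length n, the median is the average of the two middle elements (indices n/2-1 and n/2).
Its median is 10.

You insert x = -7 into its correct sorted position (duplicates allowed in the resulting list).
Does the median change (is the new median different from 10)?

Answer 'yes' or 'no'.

Answer: yes

Derivation:
Old median = 10
Insert x = -7
New median = 5
Changed? yes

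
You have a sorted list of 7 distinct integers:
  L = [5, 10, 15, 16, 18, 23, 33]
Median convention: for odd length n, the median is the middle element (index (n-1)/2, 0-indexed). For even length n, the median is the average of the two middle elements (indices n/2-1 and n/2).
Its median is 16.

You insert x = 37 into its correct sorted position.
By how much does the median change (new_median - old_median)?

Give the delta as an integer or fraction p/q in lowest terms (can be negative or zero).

Old median = 16
After inserting x = 37: new sorted = [5, 10, 15, 16, 18, 23, 33, 37]
New median = 17
Delta = 17 - 16 = 1

Answer: 1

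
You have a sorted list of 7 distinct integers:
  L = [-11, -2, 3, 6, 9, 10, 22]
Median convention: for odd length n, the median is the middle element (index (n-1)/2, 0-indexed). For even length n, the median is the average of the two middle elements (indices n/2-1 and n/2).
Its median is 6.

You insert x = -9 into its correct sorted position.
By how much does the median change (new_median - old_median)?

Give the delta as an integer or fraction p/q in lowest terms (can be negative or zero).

Old median = 6
After inserting x = -9: new sorted = [-11, -9, -2, 3, 6, 9, 10, 22]
New median = 9/2
Delta = 9/2 - 6 = -3/2

Answer: -3/2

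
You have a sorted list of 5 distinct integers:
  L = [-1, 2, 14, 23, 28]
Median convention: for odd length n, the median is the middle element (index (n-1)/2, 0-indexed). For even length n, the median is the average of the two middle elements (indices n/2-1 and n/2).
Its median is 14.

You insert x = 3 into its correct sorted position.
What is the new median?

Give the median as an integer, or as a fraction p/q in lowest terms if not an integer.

Old list (sorted, length 5): [-1, 2, 14, 23, 28]
Old median = 14
Insert x = 3
Old length odd (5). Middle was index 2 = 14.
New length even (6). New median = avg of two middle elements.
x = 3: 2 elements are < x, 3 elements are > x.
New sorted list: [-1, 2, 3, 14, 23, 28]
New median = 17/2

Answer: 17/2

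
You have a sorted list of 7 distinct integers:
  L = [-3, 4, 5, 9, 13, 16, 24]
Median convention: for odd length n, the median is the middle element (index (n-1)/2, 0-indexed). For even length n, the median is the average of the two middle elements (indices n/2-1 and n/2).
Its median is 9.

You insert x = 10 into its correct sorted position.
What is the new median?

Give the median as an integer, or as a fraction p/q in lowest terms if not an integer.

Old list (sorted, length 7): [-3, 4, 5, 9, 13, 16, 24]
Old median = 9
Insert x = 10
Old length odd (7). Middle was index 3 = 9.
New length even (8). New median = avg of two middle elements.
x = 10: 4 elements are < x, 3 elements are > x.
New sorted list: [-3, 4, 5, 9, 10, 13, 16, 24]
New median = 19/2

Answer: 19/2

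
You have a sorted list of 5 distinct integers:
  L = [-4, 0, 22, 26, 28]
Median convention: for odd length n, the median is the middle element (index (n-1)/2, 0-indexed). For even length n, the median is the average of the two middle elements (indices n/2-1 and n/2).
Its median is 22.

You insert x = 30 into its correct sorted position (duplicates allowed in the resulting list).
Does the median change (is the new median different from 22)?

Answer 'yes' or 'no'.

Answer: yes

Derivation:
Old median = 22
Insert x = 30
New median = 24
Changed? yes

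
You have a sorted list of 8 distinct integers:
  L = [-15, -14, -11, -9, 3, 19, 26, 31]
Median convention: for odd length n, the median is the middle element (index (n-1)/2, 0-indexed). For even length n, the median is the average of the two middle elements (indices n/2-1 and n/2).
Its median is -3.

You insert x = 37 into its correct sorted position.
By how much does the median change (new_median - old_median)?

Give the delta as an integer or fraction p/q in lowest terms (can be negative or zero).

Answer: 6

Derivation:
Old median = -3
After inserting x = 37: new sorted = [-15, -14, -11, -9, 3, 19, 26, 31, 37]
New median = 3
Delta = 3 - -3 = 6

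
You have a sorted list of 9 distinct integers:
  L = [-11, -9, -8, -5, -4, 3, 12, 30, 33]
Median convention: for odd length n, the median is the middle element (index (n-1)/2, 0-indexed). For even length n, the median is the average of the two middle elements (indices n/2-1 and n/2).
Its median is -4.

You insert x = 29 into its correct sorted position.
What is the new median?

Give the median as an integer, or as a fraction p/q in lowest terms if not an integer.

Old list (sorted, length 9): [-11, -9, -8, -5, -4, 3, 12, 30, 33]
Old median = -4
Insert x = 29
Old length odd (9). Middle was index 4 = -4.
New length even (10). New median = avg of two middle elements.
x = 29: 7 elements are < x, 2 elements are > x.
New sorted list: [-11, -9, -8, -5, -4, 3, 12, 29, 30, 33]
New median = -1/2

Answer: -1/2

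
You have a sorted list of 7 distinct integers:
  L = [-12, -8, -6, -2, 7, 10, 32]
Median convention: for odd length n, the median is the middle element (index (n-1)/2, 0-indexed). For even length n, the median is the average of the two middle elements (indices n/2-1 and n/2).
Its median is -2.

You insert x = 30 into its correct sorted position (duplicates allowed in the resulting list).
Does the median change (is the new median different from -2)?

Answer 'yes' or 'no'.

Old median = -2
Insert x = 30
New median = 5/2
Changed? yes

Answer: yes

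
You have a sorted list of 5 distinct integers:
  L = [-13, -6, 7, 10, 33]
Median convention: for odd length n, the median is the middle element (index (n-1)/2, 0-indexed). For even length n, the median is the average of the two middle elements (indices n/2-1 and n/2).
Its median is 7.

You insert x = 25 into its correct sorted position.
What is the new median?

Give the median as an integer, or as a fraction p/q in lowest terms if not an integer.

Answer: 17/2

Derivation:
Old list (sorted, length 5): [-13, -6, 7, 10, 33]
Old median = 7
Insert x = 25
Old length odd (5). Middle was index 2 = 7.
New length even (6). New median = avg of two middle elements.
x = 25: 4 elements are < x, 1 elements are > x.
New sorted list: [-13, -6, 7, 10, 25, 33]
New median = 17/2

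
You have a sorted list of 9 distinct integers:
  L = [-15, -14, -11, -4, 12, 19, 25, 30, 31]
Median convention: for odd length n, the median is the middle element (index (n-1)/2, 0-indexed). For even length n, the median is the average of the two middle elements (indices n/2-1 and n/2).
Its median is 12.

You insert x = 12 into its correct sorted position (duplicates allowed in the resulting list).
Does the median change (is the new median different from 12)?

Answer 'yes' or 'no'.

Old median = 12
Insert x = 12
New median = 12
Changed? no

Answer: no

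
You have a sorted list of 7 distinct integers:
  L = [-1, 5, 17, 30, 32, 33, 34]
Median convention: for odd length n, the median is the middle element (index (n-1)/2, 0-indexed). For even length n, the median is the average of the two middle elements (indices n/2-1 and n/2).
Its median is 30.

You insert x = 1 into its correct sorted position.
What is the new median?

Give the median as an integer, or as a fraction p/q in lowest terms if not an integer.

Old list (sorted, length 7): [-1, 5, 17, 30, 32, 33, 34]
Old median = 30
Insert x = 1
Old length odd (7). Middle was index 3 = 30.
New length even (8). New median = avg of two middle elements.
x = 1: 1 elements are < x, 6 elements are > x.
New sorted list: [-1, 1, 5, 17, 30, 32, 33, 34]
New median = 47/2

Answer: 47/2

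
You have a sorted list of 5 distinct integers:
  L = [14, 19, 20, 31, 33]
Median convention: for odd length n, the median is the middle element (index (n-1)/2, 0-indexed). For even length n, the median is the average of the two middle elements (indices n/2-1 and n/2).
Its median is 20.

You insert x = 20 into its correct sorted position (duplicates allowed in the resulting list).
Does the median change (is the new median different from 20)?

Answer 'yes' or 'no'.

Old median = 20
Insert x = 20
New median = 20
Changed? no

Answer: no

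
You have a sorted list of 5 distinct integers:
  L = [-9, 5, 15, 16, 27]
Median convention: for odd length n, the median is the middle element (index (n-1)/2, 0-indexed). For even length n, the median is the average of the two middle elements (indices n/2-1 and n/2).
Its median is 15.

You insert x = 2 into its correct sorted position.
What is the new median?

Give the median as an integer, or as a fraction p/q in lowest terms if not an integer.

Answer: 10

Derivation:
Old list (sorted, length 5): [-9, 5, 15, 16, 27]
Old median = 15
Insert x = 2
Old length odd (5). Middle was index 2 = 15.
New length even (6). New median = avg of two middle elements.
x = 2: 1 elements are < x, 4 elements are > x.
New sorted list: [-9, 2, 5, 15, 16, 27]
New median = 10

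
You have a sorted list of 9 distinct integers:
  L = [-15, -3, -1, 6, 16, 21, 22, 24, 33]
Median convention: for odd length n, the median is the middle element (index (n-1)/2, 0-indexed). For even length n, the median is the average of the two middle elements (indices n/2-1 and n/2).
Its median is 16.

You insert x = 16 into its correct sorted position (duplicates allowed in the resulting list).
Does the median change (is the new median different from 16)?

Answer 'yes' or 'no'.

Answer: no

Derivation:
Old median = 16
Insert x = 16
New median = 16
Changed? no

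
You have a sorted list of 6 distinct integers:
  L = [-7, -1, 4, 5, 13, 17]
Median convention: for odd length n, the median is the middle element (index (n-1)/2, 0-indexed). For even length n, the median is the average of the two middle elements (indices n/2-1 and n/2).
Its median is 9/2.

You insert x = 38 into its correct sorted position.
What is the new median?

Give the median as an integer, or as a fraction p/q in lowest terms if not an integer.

Answer: 5

Derivation:
Old list (sorted, length 6): [-7, -1, 4, 5, 13, 17]
Old median = 9/2
Insert x = 38
Old length even (6). Middle pair: indices 2,3 = 4,5.
New length odd (7). New median = single middle element.
x = 38: 6 elements are < x, 0 elements are > x.
New sorted list: [-7, -1, 4, 5, 13, 17, 38]
New median = 5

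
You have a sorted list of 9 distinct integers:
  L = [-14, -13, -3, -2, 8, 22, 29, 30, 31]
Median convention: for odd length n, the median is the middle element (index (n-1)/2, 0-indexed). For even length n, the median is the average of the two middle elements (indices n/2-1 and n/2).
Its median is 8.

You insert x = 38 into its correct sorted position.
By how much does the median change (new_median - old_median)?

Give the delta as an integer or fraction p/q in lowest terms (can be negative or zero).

Old median = 8
After inserting x = 38: new sorted = [-14, -13, -3, -2, 8, 22, 29, 30, 31, 38]
New median = 15
Delta = 15 - 8 = 7

Answer: 7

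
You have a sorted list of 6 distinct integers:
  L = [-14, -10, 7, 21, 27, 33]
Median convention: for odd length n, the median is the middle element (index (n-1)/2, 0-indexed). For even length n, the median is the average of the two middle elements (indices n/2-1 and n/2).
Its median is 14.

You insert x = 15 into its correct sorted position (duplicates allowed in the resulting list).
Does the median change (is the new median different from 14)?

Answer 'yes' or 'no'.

Old median = 14
Insert x = 15
New median = 15
Changed? yes

Answer: yes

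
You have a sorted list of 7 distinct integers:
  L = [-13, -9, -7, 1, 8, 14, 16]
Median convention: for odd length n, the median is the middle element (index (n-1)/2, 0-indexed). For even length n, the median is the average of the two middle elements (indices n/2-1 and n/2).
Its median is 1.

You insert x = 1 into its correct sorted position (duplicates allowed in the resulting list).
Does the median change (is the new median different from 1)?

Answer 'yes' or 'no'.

Old median = 1
Insert x = 1
New median = 1
Changed? no

Answer: no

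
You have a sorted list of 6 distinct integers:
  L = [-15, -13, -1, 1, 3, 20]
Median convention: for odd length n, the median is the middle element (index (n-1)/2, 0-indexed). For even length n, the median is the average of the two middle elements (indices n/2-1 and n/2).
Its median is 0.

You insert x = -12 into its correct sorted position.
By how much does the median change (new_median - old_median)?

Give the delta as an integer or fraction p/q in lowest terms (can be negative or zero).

Answer: -1

Derivation:
Old median = 0
After inserting x = -12: new sorted = [-15, -13, -12, -1, 1, 3, 20]
New median = -1
Delta = -1 - 0 = -1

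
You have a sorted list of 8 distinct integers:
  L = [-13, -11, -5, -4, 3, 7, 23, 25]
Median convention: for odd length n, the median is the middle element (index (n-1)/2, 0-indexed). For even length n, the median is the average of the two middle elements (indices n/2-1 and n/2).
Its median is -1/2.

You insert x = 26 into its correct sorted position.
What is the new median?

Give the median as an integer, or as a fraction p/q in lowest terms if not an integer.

Answer: 3

Derivation:
Old list (sorted, length 8): [-13, -11, -5, -4, 3, 7, 23, 25]
Old median = -1/2
Insert x = 26
Old length even (8). Middle pair: indices 3,4 = -4,3.
New length odd (9). New median = single middle element.
x = 26: 8 elements are < x, 0 elements are > x.
New sorted list: [-13, -11, -5, -4, 3, 7, 23, 25, 26]
New median = 3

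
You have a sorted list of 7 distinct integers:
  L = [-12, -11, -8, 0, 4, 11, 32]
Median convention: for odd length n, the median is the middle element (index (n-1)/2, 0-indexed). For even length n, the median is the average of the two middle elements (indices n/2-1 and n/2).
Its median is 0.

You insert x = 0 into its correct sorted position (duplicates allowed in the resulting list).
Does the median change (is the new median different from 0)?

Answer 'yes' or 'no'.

Old median = 0
Insert x = 0
New median = 0
Changed? no

Answer: no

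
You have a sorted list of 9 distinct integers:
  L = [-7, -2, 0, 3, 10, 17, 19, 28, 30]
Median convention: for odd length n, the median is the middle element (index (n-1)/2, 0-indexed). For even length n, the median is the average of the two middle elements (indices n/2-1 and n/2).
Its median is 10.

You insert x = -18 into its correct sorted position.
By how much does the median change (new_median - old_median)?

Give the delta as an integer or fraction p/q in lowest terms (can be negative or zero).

Answer: -7/2

Derivation:
Old median = 10
After inserting x = -18: new sorted = [-18, -7, -2, 0, 3, 10, 17, 19, 28, 30]
New median = 13/2
Delta = 13/2 - 10 = -7/2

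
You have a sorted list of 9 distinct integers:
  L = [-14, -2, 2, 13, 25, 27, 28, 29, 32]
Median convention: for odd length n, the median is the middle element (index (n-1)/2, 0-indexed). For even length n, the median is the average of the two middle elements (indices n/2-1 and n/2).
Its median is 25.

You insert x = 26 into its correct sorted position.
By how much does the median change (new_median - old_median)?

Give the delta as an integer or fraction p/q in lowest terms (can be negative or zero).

Answer: 1/2

Derivation:
Old median = 25
After inserting x = 26: new sorted = [-14, -2, 2, 13, 25, 26, 27, 28, 29, 32]
New median = 51/2
Delta = 51/2 - 25 = 1/2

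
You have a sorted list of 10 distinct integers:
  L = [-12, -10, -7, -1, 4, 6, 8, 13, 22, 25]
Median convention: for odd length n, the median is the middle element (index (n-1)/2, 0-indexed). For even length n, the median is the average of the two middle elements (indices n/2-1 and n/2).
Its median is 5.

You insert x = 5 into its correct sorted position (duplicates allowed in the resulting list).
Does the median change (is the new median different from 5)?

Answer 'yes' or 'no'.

Answer: no

Derivation:
Old median = 5
Insert x = 5
New median = 5
Changed? no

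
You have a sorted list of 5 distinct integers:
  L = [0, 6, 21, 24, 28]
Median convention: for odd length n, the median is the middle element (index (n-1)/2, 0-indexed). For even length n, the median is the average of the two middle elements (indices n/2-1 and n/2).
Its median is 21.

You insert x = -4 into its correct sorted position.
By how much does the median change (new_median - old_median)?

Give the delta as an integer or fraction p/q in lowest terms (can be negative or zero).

Answer: -15/2

Derivation:
Old median = 21
After inserting x = -4: new sorted = [-4, 0, 6, 21, 24, 28]
New median = 27/2
Delta = 27/2 - 21 = -15/2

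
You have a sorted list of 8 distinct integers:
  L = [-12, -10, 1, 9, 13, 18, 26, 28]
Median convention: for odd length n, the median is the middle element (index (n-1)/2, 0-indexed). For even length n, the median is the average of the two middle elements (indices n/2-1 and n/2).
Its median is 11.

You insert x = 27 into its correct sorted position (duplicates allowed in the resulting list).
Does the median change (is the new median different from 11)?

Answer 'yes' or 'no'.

Answer: yes

Derivation:
Old median = 11
Insert x = 27
New median = 13
Changed? yes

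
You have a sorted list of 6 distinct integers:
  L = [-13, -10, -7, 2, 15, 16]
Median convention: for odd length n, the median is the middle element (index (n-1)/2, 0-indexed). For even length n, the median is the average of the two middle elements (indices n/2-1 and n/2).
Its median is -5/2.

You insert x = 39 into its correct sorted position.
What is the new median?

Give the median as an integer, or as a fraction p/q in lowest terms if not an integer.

Answer: 2

Derivation:
Old list (sorted, length 6): [-13, -10, -7, 2, 15, 16]
Old median = -5/2
Insert x = 39
Old length even (6). Middle pair: indices 2,3 = -7,2.
New length odd (7). New median = single middle element.
x = 39: 6 elements are < x, 0 elements are > x.
New sorted list: [-13, -10, -7, 2, 15, 16, 39]
New median = 2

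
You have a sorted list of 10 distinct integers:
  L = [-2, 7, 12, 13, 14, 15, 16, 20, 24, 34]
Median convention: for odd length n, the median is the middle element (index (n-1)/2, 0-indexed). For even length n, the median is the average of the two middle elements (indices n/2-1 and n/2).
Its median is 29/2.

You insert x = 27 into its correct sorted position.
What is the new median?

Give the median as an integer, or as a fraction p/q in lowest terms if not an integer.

Old list (sorted, length 10): [-2, 7, 12, 13, 14, 15, 16, 20, 24, 34]
Old median = 29/2
Insert x = 27
Old length even (10). Middle pair: indices 4,5 = 14,15.
New length odd (11). New median = single middle element.
x = 27: 9 elements are < x, 1 elements are > x.
New sorted list: [-2, 7, 12, 13, 14, 15, 16, 20, 24, 27, 34]
New median = 15

Answer: 15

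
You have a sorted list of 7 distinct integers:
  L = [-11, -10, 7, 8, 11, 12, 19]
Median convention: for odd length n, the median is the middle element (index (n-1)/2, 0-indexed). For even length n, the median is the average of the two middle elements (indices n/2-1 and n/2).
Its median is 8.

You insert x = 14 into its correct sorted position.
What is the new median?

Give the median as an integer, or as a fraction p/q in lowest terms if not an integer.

Old list (sorted, length 7): [-11, -10, 7, 8, 11, 12, 19]
Old median = 8
Insert x = 14
Old length odd (7). Middle was index 3 = 8.
New length even (8). New median = avg of two middle elements.
x = 14: 6 elements are < x, 1 elements are > x.
New sorted list: [-11, -10, 7, 8, 11, 12, 14, 19]
New median = 19/2

Answer: 19/2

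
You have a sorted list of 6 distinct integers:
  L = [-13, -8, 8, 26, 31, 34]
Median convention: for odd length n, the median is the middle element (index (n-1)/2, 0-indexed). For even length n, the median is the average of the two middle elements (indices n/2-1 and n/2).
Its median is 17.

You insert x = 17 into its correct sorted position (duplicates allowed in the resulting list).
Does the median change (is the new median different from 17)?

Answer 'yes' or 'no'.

Old median = 17
Insert x = 17
New median = 17
Changed? no

Answer: no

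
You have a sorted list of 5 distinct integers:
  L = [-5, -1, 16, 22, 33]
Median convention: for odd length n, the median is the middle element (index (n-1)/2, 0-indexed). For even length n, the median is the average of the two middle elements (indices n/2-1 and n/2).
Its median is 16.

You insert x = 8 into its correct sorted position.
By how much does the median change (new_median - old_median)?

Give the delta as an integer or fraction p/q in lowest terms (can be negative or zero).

Answer: -4

Derivation:
Old median = 16
After inserting x = 8: new sorted = [-5, -1, 8, 16, 22, 33]
New median = 12
Delta = 12 - 16 = -4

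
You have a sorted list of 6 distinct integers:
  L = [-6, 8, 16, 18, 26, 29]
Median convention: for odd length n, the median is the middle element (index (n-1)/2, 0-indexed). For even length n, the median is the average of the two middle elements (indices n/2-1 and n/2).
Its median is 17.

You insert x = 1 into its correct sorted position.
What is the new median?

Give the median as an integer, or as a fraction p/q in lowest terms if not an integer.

Old list (sorted, length 6): [-6, 8, 16, 18, 26, 29]
Old median = 17
Insert x = 1
Old length even (6). Middle pair: indices 2,3 = 16,18.
New length odd (7). New median = single middle element.
x = 1: 1 elements are < x, 5 elements are > x.
New sorted list: [-6, 1, 8, 16, 18, 26, 29]
New median = 16

Answer: 16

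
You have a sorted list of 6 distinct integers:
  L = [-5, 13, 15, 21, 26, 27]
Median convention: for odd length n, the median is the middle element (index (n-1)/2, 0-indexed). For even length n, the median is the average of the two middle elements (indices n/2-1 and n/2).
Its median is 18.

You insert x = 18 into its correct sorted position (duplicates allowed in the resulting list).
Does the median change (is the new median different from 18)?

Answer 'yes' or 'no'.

Answer: no

Derivation:
Old median = 18
Insert x = 18
New median = 18
Changed? no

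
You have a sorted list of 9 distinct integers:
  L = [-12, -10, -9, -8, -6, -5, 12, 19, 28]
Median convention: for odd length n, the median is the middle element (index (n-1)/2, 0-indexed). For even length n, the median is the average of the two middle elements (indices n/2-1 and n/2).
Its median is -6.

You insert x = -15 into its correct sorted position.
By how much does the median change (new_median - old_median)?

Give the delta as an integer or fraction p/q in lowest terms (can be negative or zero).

Answer: -1

Derivation:
Old median = -6
After inserting x = -15: new sorted = [-15, -12, -10, -9, -8, -6, -5, 12, 19, 28]
New median = -7
Delta = -7 - -6 = -1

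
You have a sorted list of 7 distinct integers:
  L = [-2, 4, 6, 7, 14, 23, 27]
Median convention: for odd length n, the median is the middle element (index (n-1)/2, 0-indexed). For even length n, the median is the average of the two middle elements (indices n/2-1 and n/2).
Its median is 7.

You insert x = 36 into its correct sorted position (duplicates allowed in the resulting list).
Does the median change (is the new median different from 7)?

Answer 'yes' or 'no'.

Old median = 7
Insert x = 36
New median = 21/2
Changed? yes

Answer: yes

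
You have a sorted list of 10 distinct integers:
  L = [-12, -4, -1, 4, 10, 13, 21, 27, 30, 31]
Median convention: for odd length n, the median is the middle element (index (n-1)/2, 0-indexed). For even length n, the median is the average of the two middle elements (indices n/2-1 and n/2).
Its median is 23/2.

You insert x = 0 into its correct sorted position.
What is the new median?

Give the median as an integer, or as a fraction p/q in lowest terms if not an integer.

Old list (sorted, length 10): [-12, -4, -1, 4, 10, 13, 21, 27, 30, 31]
Old median = 23/2
Insert x = 0
Old length even (10). Middle pair: indices 4,5 = 10,13.
New length odd (11). New median = single middle element.
x = 0: 3 elements are < x, 7 elements are > x.
New sorted list: [-12, -4, -1, 0, 4, 10, 13, 21, 27, 30, 31]
New median = 10

Answer: 10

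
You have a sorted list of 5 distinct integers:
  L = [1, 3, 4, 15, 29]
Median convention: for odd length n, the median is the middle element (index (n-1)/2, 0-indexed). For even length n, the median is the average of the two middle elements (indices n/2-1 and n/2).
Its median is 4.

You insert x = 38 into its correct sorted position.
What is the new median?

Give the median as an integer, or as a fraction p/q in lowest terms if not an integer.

Old list (sorted, length 5): [1, 3, 4, 15, 29]
Old median = 4
Insert x = 38
Old length odd (5). Middle was index 2 = 4.
New length even (6). New median = avg of two middle elements.
x = 38: 5 elements are < x, 0 elements are > x.
New sorted list: [1, 3, 4, 15, 29, 38]
New median = 19/2

Answer: 19/2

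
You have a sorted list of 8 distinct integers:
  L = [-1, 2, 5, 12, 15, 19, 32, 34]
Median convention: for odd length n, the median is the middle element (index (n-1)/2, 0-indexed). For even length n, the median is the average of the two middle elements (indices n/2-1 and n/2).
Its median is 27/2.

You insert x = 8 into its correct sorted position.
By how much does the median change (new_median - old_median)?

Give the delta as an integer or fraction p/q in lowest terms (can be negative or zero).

Old median = 27/2
After inserting x = 8: new sorted = [-1, 2, 5, 8, 12, 15, 19, 32, 34]
New median = 12
Delta = 12 - 27/2 = -3/2

Answer: -3/2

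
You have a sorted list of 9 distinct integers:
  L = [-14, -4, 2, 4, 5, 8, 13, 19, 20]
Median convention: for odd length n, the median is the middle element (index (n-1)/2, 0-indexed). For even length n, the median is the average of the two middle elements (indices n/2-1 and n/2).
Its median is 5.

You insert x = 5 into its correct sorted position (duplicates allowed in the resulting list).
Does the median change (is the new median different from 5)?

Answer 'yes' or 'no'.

Answer: no

Derivation:
Old median = 5
Insert x = 5
New median = 5
Changed? no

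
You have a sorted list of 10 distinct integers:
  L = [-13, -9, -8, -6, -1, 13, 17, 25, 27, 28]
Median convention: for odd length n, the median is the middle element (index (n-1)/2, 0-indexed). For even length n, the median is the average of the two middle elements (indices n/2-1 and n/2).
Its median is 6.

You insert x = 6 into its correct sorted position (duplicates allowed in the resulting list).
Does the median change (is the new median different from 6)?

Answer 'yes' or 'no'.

Answer: no

Derivation:
Old median = 6
Insert x = 6
New median = 6
Changed? no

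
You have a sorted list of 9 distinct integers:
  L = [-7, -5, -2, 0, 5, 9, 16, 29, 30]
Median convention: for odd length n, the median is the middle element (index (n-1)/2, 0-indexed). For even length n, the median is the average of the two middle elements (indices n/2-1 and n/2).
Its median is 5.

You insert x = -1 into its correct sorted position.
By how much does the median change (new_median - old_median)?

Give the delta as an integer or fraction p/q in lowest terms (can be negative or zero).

Answer: -5/2

Derivation:
Old median = 5
After inserting x = -1: new sorted = [-7, -5, -2, -1, 0, 5, 9, 16, 29, 30]
New median = 5/2
Delta = 5/2 - 5 = -5/2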